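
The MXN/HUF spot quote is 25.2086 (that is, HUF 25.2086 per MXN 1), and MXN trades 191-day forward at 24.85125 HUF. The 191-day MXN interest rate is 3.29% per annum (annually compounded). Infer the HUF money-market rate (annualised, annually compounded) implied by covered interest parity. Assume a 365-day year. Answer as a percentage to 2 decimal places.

T = 191/365 years.
F/S = 24.85125/25.2086 = 0.9858243 = (growth of HUF) / (growth of MXN).
The MXN side grows by (1 + 0.0329)^(191/365) = 1.0170833.
So the HUF growth factor = 1.0026654.
Annualise: 1.0026654^(365/191) − 1 = 0.005100 = 0.51%.

0.51%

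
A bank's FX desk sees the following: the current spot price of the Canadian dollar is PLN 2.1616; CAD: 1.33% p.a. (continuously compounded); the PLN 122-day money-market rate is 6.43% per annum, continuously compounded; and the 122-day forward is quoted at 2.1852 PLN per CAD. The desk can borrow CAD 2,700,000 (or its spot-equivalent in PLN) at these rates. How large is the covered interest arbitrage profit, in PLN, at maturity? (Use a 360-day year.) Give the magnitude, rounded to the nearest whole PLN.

T = 122/360 years.
Invest the CAD and cover forward: 2,700,000 × 1.004517395 × 2.1852 = PLN 5,926,692.81.
Convert at spot and invest in PLN: 2,700,000 × 2.1616 × 1.022029704 = PLN 5,964,892.40.
The quoted forward undervalues CAD, so borrow CAD, convert to PLN at spot, deposit the PLN at 6.43%, and buy CAD forward at 2.1852 to cover the loan.
Profit = 5,964,892.40 − 5,926,692.81 = PLN 38,200.

PLN 38,200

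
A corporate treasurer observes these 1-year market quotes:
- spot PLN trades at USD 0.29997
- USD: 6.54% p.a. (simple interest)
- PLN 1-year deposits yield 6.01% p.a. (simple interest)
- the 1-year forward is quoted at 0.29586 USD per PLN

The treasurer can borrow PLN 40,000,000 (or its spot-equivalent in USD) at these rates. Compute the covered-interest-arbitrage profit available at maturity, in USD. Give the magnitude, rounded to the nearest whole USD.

T = 1 year.
Keep in PLN, deliver into the forward: 40,000,000·1.060100·0.29586 = USD 12,545,647.44.
Swap to USD now, deposit: 40,000,000·0.29997·1.065400 = USD 12,783,521.52.
The quoted forward undervalues PLN, so borrow PLN, convert to USD at spot, deposit the USD at 6.54%, and buy PLN forward at 0.29586 to cover the loan.
Profit = 12,783,521.52 − 12,545,647.44 = USD 237,874.

USD 237,874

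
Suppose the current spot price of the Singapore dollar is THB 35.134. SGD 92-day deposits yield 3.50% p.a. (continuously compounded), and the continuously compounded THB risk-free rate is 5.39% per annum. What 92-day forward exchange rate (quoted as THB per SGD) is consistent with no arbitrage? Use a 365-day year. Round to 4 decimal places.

T = 92/365 years.
THB accumulates by e^(0.0539×92/365) = 1.01367846.
Growth of 1 SGD over T: e^(0.0350×92/365) = 1.00886095.
Forward (THB per SGD) = 35.134 × 1.01367846 / 1.00886095 = 35.301772.

35.3018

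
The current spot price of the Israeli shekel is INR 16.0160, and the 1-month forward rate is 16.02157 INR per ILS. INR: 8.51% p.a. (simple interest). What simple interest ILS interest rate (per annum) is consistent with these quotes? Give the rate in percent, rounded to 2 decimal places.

T = 1/12 years.
CIP gives F = S · g_INR/g_ILS, so g_INR/g_ILS = 16.02157/16.016 = 1.0003478.
The INR side grows by 1 + 0.0851×1/12 = 1.0070917.
So the ILS growth factor = 1.0067416.
(1.0067416 − 1)/T = 0.080899, i.e. 8.09%.

8.09%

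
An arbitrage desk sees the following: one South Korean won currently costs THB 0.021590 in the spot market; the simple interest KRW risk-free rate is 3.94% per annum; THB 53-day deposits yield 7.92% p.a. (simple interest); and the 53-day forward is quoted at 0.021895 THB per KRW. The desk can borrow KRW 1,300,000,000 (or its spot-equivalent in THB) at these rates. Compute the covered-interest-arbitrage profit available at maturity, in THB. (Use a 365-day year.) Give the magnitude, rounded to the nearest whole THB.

THB 236,564

T = 53/365 years.
Invest the KRW and cover forward: 1,300,000,000 × 1.0057210959 × 0.021895 = THB 28,626,342.41.
Convert at spot and invest in THB: 1,300,000,000 × 0.021590 × 1.011500274 = THB 28,389,778.19.
The quoted forward overvalues KRW, so borrow THB, buy KRW at spot, deposit the KRW at 3.94%, and sell the proceeds forward at 0.021895.
The gap between the two covered legs is THB 236,564.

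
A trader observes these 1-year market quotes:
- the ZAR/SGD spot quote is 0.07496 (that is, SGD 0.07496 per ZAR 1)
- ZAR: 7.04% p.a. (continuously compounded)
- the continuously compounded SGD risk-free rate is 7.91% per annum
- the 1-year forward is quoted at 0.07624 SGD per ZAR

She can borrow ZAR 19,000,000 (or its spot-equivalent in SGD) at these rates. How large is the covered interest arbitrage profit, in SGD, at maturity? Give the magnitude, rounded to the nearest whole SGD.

T = 1 year.
Invest the ZAR and cover forward: 19,000,000 × 1.07293727 × 0.07624 = SGD 1,554,214.01.
Convert at spot and invest in SGD: 19,000,000 × 0.07496 × 1.082312548 = SGD 1,541,472.82.
The quoted forward overvalues ZAR, so borrow SGD, buy ZAR at spot, deposit the ZAR at 7.04%, and sell the proceeds forward at 0.07624.
The gap between the two covered legs is SGD 12,741.

SGD 12,741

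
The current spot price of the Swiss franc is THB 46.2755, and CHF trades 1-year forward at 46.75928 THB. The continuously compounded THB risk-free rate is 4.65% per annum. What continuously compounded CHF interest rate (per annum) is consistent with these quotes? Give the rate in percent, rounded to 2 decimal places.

3.61%

T = 1 year.
F/S = 46.75928/46.2755 = 1.0104543 = (growth of THB) / (growth of CHF).
THB growth factor: e^(0.0465×1) = 1.0475981.
So the CHF growth factor = 1.0367595.
Take logs: ln 1.0367595 / 1 = 0.036100, so 3.61%.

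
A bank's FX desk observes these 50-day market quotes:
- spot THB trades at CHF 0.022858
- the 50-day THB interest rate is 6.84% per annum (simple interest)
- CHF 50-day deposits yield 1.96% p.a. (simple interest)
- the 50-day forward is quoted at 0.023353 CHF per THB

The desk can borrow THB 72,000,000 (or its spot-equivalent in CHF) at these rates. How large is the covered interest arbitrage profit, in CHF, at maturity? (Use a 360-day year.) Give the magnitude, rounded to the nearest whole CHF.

CHF 47,133

T = 50/360 years.
Invest the THB and cover forward: 72,000,000 × 1.009500 × 0.023353 = CHF 1,697,389.45.
Convert at spot and invest in CHF: 72,000,000 × 0.022858 × 1.002722222 = CHF 1,650,256.17.
The quoted forward overvalues THB, so borrow CHF, buy THB at spot, deposit the THB at 6.84%, and sell the proceeds forward at 0.023353.
The gap between the two covered legs is CHF 47,133.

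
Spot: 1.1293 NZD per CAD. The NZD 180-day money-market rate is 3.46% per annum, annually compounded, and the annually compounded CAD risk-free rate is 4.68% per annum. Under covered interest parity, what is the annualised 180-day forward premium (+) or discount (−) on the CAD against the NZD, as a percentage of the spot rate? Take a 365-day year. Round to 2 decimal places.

T = 180/365 years.
F = S · g_NZD/g_CAD = 1.1293 × 1.0169159/1.022812 = 1.1227900.
Annualised premium = (F − S)/S × (1/T) = (1.1227900 − 1.1293)/1.1293 ÷ (180/365) = -1.17%.

-1.17%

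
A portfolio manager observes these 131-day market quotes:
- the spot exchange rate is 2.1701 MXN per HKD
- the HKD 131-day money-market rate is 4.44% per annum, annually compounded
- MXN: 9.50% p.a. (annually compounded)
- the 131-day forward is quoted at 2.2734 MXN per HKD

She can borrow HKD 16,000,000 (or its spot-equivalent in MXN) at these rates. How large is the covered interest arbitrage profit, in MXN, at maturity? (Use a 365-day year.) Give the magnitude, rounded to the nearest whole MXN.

MXN 1,074,807

T = 131/365 years.
Route A — deposit HKD, sell forward: 16,000,000 × 1.0157138975 × 2.2734 = MXN 36,945,983.59.
Route B — convert at spot, deposit MXN: 16,000,000 × 2.1701 × 1.033108392 = MXN 35,871,176.34.
The quoted forward overvalues HKD, so borrow MXN, buy HKD at spot, deposit the HKD at 4.44%, and sell the proceeds forward at 2.2734.
The gap between the two covered legs is MXN 1,074,807.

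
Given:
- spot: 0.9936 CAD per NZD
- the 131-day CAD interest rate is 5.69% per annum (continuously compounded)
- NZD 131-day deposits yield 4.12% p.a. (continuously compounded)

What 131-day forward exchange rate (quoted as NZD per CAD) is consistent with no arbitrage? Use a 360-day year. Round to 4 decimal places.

1.0007

T = 131/360 years.
CAD accumulates by e^(0.0569×131/360) = 1.0209211.
NZD growth factor: e^(0.0412×131/360) = 1.0151052.
So F = 0.9936 × 1.0209211 / 1.0151052 = 0.9992927 (CAD/NZD).
Invert for NZD per CAD: 1 / 0.9992927 = 1.0007.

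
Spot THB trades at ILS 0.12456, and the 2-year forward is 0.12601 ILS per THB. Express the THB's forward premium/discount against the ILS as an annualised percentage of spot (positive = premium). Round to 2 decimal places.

+0.58%

T = 2 years.
(F − S)/S = (0.12601 − 0.12456)/0.12456 = 0.0116410.
Annualise by dividing by T: 0.0116410 / 2 = 0.005821 → 0.58%.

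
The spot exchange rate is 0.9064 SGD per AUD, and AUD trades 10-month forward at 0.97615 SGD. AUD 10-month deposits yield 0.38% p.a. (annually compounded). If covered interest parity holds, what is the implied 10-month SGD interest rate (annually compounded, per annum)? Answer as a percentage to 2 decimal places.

T = 10/12 years.
F/S = 0.97615/0.9064 = 1.0769528 = (growth of SGD) / (growth of AUD).
AUD growth factor: (1 + 0.0038)^(10/12) = 1.0031657.
Hence g_SGD = 1.0803621.
Annualise: 1.0803621^(12/10) − 1 = 0.097193 = 9.72%.

9.72%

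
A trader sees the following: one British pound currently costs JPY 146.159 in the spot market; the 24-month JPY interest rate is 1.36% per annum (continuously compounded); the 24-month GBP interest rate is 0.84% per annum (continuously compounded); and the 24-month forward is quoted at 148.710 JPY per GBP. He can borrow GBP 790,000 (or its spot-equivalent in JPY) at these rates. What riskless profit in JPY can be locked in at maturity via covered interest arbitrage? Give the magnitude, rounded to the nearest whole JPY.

T = 2 years.
Keep in GBP, deliver into the forward: 790,000·1.0169419136·148.710 = JPY 119,471,251.26.
Swap to JPY now, deposit: 790,000·146.159·1.02757329687 = JPY 118,649,377.54.
The quoted forward overvalues GBP, so borrow JPY, buy GBP at spot, deposit the GBP at 0.84%, and sell the proceeds forward at 148.710.
Arbitrage profit = |119,471,251.26 − 118,649,377.54| = JPY 821,874.

JPY 821,874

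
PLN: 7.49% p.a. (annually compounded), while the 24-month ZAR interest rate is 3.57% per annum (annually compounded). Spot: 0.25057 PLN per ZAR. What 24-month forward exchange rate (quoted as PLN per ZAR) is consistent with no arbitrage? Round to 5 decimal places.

T = 2 years.
PLN accumulates by (1 + 0.0749)^2 = 1.155410.
ZAR growth factor: (1 + 0.0357)^2 = 1.0726745.
Forward (PLN per ZAR) = 0.25057 × 1.155410 / 1.0726745 = 0.2698965.

0.26990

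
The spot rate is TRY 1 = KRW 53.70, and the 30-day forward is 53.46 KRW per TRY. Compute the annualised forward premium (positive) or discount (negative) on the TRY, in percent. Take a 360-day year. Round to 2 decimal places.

-5.36%

T = 30/360 years.
TRY trades forward at -0.44693% vs spot over the period.
×(1/T) gives -5.36% p.a.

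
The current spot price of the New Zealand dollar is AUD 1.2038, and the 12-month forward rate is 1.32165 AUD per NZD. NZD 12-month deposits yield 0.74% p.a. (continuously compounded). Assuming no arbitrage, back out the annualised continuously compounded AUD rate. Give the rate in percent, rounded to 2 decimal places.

T = 1 year.
F/S = 1.32165/1.2038 = 1.0978983 = (growth of AUD) / (growth of NZD).
The NZD side grows by e^(0.0074×1) = 1.0074274.
So the AUD growth factor = 1.1060528.
r = ln(1.1060528)/1 = 0.100798 → 10.08%.

10.08%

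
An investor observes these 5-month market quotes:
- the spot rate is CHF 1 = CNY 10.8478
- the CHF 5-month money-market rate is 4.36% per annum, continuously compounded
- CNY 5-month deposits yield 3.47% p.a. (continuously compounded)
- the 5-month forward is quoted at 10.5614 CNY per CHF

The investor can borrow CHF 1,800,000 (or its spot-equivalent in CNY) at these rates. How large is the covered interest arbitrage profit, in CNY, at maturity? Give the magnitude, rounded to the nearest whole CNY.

CNY 451,371

T = 5/12 years.
Keep in CHF, deliver into the forward: 1,800,000·1.0183326844·10.5614 = CNY 19,359,033.86.
Swap to CNY now, deposit: 1,800,000·10.8478·1.0145633606 = CNY 19,810,404.76.
The quoted forward undervalues CHF, so borrow CHF, convert to CNY at spot, deposit the CNY at 3.47%, and buy CHF forward at 10.5614 to cover the loan.
Profit = 19,810,404.76 − 19,359,033.86 = CNY 451,371.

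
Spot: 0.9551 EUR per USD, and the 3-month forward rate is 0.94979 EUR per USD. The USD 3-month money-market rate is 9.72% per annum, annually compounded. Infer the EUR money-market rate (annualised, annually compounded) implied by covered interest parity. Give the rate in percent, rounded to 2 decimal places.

7.30%

T = 3/12 years.
CIP gives F = S · g_EUR/g_USD, so g_EUR/g_USD = 0.94979/0.9551 = 0.9944404.
The USD side grows by (1 + 0.0972)^(3/12) = 1.0234614.
Hence g_EUR = 1.0177714.
Annualise: 1.0177714^(12/3) − 1 = 0.073003 = 7.30%.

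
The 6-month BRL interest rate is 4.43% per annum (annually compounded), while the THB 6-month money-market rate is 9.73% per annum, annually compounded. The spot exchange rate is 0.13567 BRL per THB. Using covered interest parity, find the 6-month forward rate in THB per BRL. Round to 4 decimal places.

7.5556

T = 6/12 years.
BRL accumulates by (1 + 0.0443)^(6/12) = 1.021910.
THB growth factor: (1 + 0.0973)^(6/12) = 1.0475209.
Forward (BRL per THB) = 0.13567 × 1.021910 / 1.0475209 = 0.1323530.
Quoted the other way: 1/0.1323530 = 7.5556 THB per BRL.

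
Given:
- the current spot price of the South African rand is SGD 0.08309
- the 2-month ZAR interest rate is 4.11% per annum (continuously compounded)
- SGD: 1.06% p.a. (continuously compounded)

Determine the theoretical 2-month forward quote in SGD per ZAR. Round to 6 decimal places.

0.082669

T = 2/12 years.
Growth of 1 SGD over T: e^(0.0106×2/12) = 1.0017682.
ZAR growth factor: e^(0.0411×2/12) = 1.0068735.
Forward (SGD per ZAR) = 0.08309 × 1.0017682 / 1.0068735 = 0.08266870.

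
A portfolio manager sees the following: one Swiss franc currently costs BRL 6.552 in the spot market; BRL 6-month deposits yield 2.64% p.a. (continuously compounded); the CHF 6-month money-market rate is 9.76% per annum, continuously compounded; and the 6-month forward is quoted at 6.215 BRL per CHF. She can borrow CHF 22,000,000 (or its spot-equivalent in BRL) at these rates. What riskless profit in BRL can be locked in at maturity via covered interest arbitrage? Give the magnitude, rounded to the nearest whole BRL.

T = 6/12 years.
Route A — deposit CHF, sell forward: 22,000,000 × 1.05001032767 × 6.215 = BRL 143,567,912.10.
Route B — convert at spot, deposit BRL: 22,000,000 × 6.552 × 1.0132875046 = BRL 146,059,314.06.
The quoted forward undervalues CHF, so borrow CHF, convert to BRL at spot, deposit the BRL at 2.64%, and buy CHF forward at 6.215 to cover the loan.
The gap between the two covered legs is BRL 2,491,402.

BRL 2,491,402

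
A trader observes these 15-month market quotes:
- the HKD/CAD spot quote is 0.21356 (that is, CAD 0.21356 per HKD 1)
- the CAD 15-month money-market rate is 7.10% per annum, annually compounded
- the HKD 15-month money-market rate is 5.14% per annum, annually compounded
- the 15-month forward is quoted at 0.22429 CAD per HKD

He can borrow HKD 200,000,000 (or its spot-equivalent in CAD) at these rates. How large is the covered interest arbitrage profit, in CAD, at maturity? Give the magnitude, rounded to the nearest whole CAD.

CAD 1,222,658

T = 15/12 years.
Invest the HKD and cover forward: 200,000,000 × 1.0646576177 × 0.22429 = CAD 47,758,411.41.
Convert at spot and invest in CAD: 200,000,000 × 0.21356 × 1.0895240934 = CAD 46,535,753.08.
The quoted forward overvalues HKD, so borrow CAD, buy HKD at spot, deposit the HKD at 5.14%, and sell the proceeds forward at 0.22429.
The gap between the two covered legs is CAD 1,222,658.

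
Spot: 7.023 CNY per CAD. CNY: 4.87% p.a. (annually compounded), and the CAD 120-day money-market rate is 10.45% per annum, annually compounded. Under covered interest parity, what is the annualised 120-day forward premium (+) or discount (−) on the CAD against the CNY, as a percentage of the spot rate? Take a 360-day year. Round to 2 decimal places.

-5.14%

T = 120/360 years.
No-arbitrage forward: 7.023 × 1.0159767 / 1.0336859 = 6.902681 CNY/CAD.
(F − S)/S ÷ T = (6.902681 − 7.023)/7.023/(120/360) = -0.051396 → -5.14%.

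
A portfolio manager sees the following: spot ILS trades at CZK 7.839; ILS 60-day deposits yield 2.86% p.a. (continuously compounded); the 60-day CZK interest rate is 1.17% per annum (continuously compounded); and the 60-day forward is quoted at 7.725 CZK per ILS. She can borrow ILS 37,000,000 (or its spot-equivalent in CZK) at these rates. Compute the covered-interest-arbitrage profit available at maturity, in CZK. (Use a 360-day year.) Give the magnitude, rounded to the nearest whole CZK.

CZK 3,418,451

T = 60/360 years.
Invest the ILS and cover forward: 37,000,000 × 1.00477804529 × 7.725 = CZK 287,190,684.80.
Convert at spot and invest in CZK: 37,000,000 × 7.839 × 1.00195190249 = CZK 290,609,135.65.
The quoted forward undervalues ILS, so borrow ILS, convert to CZK at spot, deposit the CZK at 1.17%, and buy ILS forward at 7.725 to cover the loan.
Arbitrage profit = |287,190,684.80 − 290,609,135.65| = CZK 3,418,451.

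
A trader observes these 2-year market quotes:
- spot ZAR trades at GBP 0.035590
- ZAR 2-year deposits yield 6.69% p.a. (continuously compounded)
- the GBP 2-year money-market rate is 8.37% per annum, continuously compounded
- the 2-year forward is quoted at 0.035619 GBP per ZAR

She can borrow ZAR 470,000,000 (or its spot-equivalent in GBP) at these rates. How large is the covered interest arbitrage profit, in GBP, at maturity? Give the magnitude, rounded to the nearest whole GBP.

GBP 637,835

T = 2 years.
Invest the ZAR and cover forward: 470,000,000 × 1.1431641639 × 0.035619 = GBP 19,137,631.25.
Convert at spot and invest in GBP: 470,000,000 × 0.035590 × 1.1822270616 = GBP 19,775,466.73.
The quoted forward undervalues ZAR, so borrow ZAR, convert to GBP at spot, deposit the GBP at 8.37%, and buy ZAR forward at 0.035619 to cover the loan.
Profit = 19,775,466.73 − 19,137,631.25 = GBP 637,835.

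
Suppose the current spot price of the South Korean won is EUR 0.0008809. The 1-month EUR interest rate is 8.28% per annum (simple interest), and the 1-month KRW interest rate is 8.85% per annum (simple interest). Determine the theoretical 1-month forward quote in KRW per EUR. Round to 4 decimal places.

1135.7382

T = 1/12 years.
EUR growth factor: 1 + 0.0828×1/12 = 1.006900.
KRW growth factor: 1 + 0.0885×1/12 = 1.007375.
CIP: F = S · (grow EUR)/(grow KRW) = 0.0008809 × 1.006900/1.007375 = 0.0008804846358 EUR per KRW.
Quoted the other way: 1/0.0008804846358 = 1135.7382 KRW per EUR.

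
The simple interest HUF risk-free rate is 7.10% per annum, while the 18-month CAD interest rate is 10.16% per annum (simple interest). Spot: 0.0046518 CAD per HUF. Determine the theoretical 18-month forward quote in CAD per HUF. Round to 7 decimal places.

0.0048448

T = 18/12 years.
CAD accumulates by 1 + 0.1016×18/12 = 1.152400.
HUF growth factor: 1 + 0.0710×18/12 = 1.106500.
CIP: F = S · (grow CAD)/(grow HUF) = 0.0046518 × 1.152400/1.106500 = 0.004844767 CAD per HUF.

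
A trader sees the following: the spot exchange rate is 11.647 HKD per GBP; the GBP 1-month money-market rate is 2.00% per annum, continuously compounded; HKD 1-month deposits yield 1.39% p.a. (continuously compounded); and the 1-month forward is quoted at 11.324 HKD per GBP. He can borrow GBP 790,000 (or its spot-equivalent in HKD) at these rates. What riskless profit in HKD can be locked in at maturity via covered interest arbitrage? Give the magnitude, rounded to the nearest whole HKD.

T = 1/12 years.
Route A — deposit GBP, sell forward: 790,000 × 1.001668056 × 11.324 = HKD 8,960,882.36.
Route B — convert at spot, deposit HKD: 790,000 × 11.647 × 1.001159004 = HKD 9,211,794.15.
The quoted forward undervalues GBP, so borrow GBP, convert to HKD at spot, deposit the HKD at 1.39%, and buy GBP forward at 11.324 to cover the loan.
The gap between the two covered legs is HKD 250,912.

HKD 250,912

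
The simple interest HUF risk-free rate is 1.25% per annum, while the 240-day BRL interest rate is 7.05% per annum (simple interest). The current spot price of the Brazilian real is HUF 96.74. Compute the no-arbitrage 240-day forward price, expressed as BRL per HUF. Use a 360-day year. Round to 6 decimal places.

0.010733

T = 240/360 years.
HUF growth factor: 1 + 0.0125×240/360 = 1.0083333.
BRL accumulates by 1 + 0.0705×240/360 = 1.047000.
Forward (HUF per BRL) = 96.74 × 1.0083333 / 1.047000 = 93.16730.
Invert for BRL per HUF: 1 / 93.16730 = 0.010733.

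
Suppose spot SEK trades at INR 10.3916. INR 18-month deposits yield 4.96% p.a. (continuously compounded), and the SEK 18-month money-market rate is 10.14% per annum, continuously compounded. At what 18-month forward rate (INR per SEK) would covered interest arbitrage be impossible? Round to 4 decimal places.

9.6147

T = 18/12 years.
Growth of 1 INR over T: e^(0.0496×18/12) = 1.0772376.
SEK growth factor: e^(0.1014×18/12) = 1.1642767.
CIP: F = S · (grow INR)/(grow SEK) = 10.3916 × 1.0772376/1.1642767 = 9.614744 INR per SEK.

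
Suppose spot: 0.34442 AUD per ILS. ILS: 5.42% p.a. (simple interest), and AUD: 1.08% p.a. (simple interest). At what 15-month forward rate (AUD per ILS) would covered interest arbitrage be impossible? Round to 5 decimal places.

T = 15/12 years.
AUD accumulates by 1 + 0.0108×15/12 = 1.013500.
Growth of 1 ILS over T: 1 + 0.0542×15/12 = 1.067750.
So F = 0.34442 × 1.013500 / 1.067750 = 0.3269208 (AUD/ILS).

0.32692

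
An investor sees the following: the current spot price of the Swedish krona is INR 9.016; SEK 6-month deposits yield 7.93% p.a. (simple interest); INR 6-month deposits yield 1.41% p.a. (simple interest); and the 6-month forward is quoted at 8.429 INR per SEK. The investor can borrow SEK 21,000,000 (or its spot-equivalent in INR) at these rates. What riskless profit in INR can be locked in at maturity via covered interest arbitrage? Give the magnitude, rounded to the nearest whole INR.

T = 6/12 years.
Keep in SEK, deliver into the forward: 21,000,000·1.039650·8.429 = INR 184,027,406.85.
Swap to INR now, deposit: 21,000,000·9.016·1.007050 = INR 190,670,818.80.
The quoted forward undervalues SEK, so borrow SEK, convert to INR at spot, deposit the INR at 1.41%, and buy SEK forward at 8.429 to cover the loan.
The gap between the two covered legs is INR 6,643,412.

INR 6,643,412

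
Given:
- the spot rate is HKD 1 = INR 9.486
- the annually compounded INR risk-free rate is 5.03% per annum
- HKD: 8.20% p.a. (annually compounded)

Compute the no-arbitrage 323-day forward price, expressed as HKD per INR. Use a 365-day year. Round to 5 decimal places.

0.10823

T = 323/365 years.
Growth of 1 INR over T: (1 + 0.0503)^(323/365) = 1.0443856.
HKD growth factor: (1 + 0.0820)^(323/365) = 1.072232.
So F = 9.486 × 1.0443856 / 1.072232 = 9.239644 (INR/HKD).
Invert for HKD per INR: 1 / 9.239644 = 0.10823.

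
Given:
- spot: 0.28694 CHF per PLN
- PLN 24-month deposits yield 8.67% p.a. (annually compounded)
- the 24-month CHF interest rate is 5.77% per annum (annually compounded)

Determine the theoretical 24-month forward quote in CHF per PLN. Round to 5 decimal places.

0.27183

T = 2 years.
CHF accumulates by (1 + 0.0577)^2 = 1.1187293.
Growth of 1 PLN over T: (1 + 0.0867)^2 = 1.1809169.
Forward (CHF per PLN) = 0.28694 × 1.1187293 / 1.1809169 = 0.2718296.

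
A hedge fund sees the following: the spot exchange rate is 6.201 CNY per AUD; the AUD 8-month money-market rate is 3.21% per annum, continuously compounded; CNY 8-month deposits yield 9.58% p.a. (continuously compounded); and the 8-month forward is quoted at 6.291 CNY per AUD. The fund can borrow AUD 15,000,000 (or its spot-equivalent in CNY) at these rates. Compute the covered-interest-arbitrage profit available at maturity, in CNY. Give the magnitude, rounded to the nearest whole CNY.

T = 8/12 years.
Keep in AUD, deliver into the forward: 15,000,000·1.0216306222·6.291 = CNY 96,406,173.66.
Swap to CNY now, deposit: 15,000,000·6.201·1.0659502626 = CNY 99,149,363.68.
The quoted forward undervalues AUD, so borrow AUD, convert to CNY at spot, deposit the CNY at 9.58%, and buy AUD forward at 6.291 to cover the loan.
The gap between the two covered legs is CNY 2,743,190.

CNY 2,743,190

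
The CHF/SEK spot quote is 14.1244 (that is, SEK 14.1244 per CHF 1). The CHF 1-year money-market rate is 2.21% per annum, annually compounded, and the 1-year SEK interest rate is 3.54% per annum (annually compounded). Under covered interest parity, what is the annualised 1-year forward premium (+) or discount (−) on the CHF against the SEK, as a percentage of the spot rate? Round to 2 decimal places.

T = 1 year.
CIP forward (SEK per CHF) = 14.1244 × 1.035400/1.022100 = 14.3081927.
Annualised premium = (F − S)/S × (1/T) = (14.3081927 − 14.1244)/14.1244 ÷ 1 = 1.30%.

+1.30%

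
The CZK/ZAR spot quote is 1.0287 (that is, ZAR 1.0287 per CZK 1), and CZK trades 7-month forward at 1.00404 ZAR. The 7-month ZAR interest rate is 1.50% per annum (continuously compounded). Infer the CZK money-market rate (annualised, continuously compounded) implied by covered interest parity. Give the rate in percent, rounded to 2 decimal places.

T = 7/12 years.
By CIP, F/S equals the ZAR-to-CZK growth ratio: 1.00404/1.0287 = 0.9760280.
ZAR growth factor: e^(0.0150×7/12) = 1.0087884.
So the CZK growth factor = 1.033565.
r = ln(1.033565)/(7/12) = 0.056595 → 5.66%.

5.66%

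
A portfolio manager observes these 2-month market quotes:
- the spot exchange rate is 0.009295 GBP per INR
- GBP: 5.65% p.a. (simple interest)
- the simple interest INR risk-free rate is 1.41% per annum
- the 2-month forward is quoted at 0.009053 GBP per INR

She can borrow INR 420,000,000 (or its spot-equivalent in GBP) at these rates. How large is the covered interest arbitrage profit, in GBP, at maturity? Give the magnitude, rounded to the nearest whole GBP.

T = 2/12 years.
Keep in INR, deliver into the forward: 420,000,000·1.002350·0.009053 = GBP 3,811,195.31.
Swap to GBP now, deposit: 420,000,000·0.009295·1.009416667 = GBP 3,940,661.73.
The quoted forward undervalues INR, so borrow INR, convert to GBP at spot, deposit the GBP at 5.65%, and buy INR forward at 0.009053 to cover the loan.
The gap between the two covered legs is GBP 129,466.

GBP 129,466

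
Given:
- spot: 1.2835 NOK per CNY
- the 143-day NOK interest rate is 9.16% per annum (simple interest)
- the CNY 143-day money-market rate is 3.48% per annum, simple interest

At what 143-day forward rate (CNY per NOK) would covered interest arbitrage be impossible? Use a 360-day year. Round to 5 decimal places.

0.76216

T = 143/360 years.
NOK accumulates by 1 + 0.0916×143/360 = 1.0363856.
CNY accumulates by 1 + 0.0348×143/360 = 1.0138233.
CIP: F = S · (grow NOK)/(grow CNY) = 1.2835 × 1.0363856/1.0138233 = 1.312064 NOK per CNY.
Invert for CNY per NOK: 1 / 1.312064 = 0.76216.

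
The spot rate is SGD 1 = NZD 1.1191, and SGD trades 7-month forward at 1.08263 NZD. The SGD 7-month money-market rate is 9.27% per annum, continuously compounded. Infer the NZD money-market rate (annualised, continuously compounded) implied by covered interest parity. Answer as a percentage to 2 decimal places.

T = 7/12 years.
By CIP, F/S equals the NZD-to-SGD growth ratio: 1.08263/1.1191 = 0.9674113.
SGD growth factor: e^(0.0927×7/12) = 1.0555638.
Hence g_NZD = 1.0211643.
Take logs: ln 1.0211643 / (7/12) = 0.035903, so 3.59%.

3.59%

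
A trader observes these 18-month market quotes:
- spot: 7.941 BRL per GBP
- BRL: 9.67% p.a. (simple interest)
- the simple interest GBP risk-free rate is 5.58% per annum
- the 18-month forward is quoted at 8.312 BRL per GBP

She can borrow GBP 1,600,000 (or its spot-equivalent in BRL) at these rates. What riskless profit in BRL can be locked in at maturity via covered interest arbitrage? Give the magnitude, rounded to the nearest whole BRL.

BRL 136,204

T = 18/12 years.
Invest the GBP and cover forward: 1,600,000 × 1.083700 × 8.312 = BRL 14,412,343.04.
Convert at spot and invest in BRL: 1,600,000 × 7.941 × 1.145050 = BRL 14,548,547.28.
The quoted forward undervalues GBP, so borrow GBP, convert to BRL at spot, deposit the BRL at 9.67%, and buy GBP forward at 8.312 to cover the loan.
Arbitrage profit = |14,412,343.04 − 14,548,547.28| = BRL 136,204.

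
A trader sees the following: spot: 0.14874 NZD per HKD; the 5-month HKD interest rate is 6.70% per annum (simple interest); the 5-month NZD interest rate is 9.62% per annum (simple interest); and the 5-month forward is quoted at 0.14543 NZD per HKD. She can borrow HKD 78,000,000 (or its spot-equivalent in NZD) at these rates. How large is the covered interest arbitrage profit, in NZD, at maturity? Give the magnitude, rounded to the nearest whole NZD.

T = 5/12 years.
Invest the HKD and cover forward: 78,000,000 × 1.0279166667 × 0.14543 = NZD 11,660,213.83.
Convert at spot and invest in NZD: 78,000,000 × 0.14874 × 1.0400833333 = NZD 12,066,755.61.
The quoted forward undervalues HKD, so borrow HKD, convert to NZD at spot, deposit the NZD at 9.62%, and buy HKD forward at 0.14543 to cover the loan.
The gap between the two covered legs is NZD 406,542.

NZD 406,542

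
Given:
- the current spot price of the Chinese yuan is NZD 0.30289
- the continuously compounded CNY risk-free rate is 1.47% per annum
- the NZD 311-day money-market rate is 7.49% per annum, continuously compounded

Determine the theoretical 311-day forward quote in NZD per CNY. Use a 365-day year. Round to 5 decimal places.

0.31883

T = 311/365 years.
NZD accumulates by e^(0.0749×311/365) = 1.0658994.
CNY accumulates by e^(0.0147×311/365) = 1.012604.
So F = 0.30289 × 1.0658994 / 1.012604 = 0.3188317 (NZD/CNY).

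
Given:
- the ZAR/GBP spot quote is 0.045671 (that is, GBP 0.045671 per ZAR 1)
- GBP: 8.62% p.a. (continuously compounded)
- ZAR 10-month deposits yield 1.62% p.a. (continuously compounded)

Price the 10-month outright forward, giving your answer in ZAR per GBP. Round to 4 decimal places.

20.6550

T = 10/12 years.
Growth of 1 GBP over T: e^(0.0862×10/12) = 1.07447625.
Growth of 1 ZAR over T: e^(0.0162×10/12) = 1.01359154.
Forward (GBP per ZAR) = 0.045671 × 1.07447625 / 1.01359154 = 0.048414379.
Quoted the other way: 1/0.048414379 = 20.6550 ZAR per GBP.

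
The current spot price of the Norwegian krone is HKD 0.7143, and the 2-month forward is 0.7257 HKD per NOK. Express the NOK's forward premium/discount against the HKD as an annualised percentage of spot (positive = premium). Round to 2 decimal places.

+9.58%

T = 2/12 years.
Period premium: (0.7257 − 0.7143)/0.7143 = 0.0159597.
Annualise by dividing by T: 0.0159597 / (2/12) = 0.095758 → 9.58%.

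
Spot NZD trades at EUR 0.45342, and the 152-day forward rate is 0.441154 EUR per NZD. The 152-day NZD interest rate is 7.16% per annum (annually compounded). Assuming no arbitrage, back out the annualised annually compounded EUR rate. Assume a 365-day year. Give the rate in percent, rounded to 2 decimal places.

T = 152/365 years.
CIP gives F = S · g_EUR/g_NZD, so g_EUR/g_NZD = 0.441154/0.45342 = 0.9729478.
The NZD side grows by (1 + 0.0716)^(152/365) = 1.0292166.
So the EUR growth factor = 1.001374.
r = 1.001374^(365/152) − 1 = 0.003303 → 0.33%.

0.33%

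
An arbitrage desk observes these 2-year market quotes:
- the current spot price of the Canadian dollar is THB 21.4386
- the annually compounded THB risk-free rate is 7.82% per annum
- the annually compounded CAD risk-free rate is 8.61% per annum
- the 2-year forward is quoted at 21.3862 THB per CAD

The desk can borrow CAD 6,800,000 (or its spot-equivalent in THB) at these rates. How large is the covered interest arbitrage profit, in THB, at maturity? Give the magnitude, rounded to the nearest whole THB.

T = 2 years.
Invest the CAD and cover forward: 6,800,000 × 1.17961321 × 21.3862 = THB 171,546,619.42.
Convert at spot and invest in THB: 6,800,000 × 21.4386 × 1.16251524 = THB 169,474,354.72.
The quoted forward overvalues CAD, so borrow THB, buy CAD at spot, deposit the CAD at 8.61%, and sell the proceeds forward at 21.3862.
The gap between the two covered legs is THB 2,072,265.

THB 2,072,265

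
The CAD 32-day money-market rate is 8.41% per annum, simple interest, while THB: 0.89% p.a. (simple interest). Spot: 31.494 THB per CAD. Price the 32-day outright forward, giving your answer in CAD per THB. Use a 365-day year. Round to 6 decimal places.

T = 32/365 years.
Growth of 1 THB over T: 1 + 0.0089×32/365 = 1.0007803.
CAD growth factor: 1 + 0.0841×32/365 = 1.0073732.
CIP: F = S · (grow THB)/(grow CAD) = 31.494 × 1.0007803/1.0073732 = 31.28788 THB per CAD.
Invert for CAD per THB: 1 / 31.28788 = 0.031961.

0.031961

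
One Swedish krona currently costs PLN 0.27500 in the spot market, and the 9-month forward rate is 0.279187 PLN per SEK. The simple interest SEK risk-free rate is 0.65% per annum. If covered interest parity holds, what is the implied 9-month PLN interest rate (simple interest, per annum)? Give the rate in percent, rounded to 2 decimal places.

T = 9/12 years.
F/S = 0.279187/0.275 = 1.0152255 = (growth of PLN) / (growth of SEK).
The SEK side grows by 1 + 0.0065×9/12 = 1.004875.
Hence g_PLN = 1.0201747.
(1.0201747 − 1)/T = 0.026900, i.e. 2.69%.

2.69%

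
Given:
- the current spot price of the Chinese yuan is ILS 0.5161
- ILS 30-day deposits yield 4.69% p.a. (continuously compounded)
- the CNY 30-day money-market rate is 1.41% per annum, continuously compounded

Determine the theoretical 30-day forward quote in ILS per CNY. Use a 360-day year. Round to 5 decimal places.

0.51751

T = 30/360 years.
ILS accumulates by e^(0.0469×30/360) = 1.003916.
CNY growth factor: e^(0.0141×30/360) = 1.0011757.
CIP: F = S · (grow ILS)/(grow CNY) = 0.5161 × 1.003916/1.0011757 = 0.5175126 ILS per CNY.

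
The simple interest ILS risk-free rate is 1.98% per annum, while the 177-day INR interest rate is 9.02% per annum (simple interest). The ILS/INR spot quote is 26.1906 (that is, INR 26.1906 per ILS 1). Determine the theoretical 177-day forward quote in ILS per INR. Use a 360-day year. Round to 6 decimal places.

0.036916

T = 177/360 years.
INR growth factor: 1 + 0.0902×177/360 = 1.0443483.
ILS growth factor: 1 + 0.0198×177/360 = 1.009735.
CIP: F = S · (grow INR)/(grow ILS) = 26.1906 × 1.0443483/1.009735 = 27.08840 INR per ILS.
Invert for ILS per INR: 1 / 27.08840 = 0.036916.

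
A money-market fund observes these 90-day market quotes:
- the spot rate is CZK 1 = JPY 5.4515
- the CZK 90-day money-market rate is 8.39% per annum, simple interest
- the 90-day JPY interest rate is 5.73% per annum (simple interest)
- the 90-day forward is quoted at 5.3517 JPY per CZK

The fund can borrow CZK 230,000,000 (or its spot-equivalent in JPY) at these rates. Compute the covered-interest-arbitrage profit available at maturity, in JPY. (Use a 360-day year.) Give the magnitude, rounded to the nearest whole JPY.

JPY 15,097,391

T = 90/360 years.
Invest the CZK and cover forward: 230,000,000 × 1.020975 × 5.3517 = JPY 1,256,708,938.73.
Convert at spot and invest in JPY: 230,000,000 × 5.4515 × 1.014325 = JPY 1,271,806,329.63.
The quoted forward undervalues CZK, so borrow CZK, convert to JPY at spot, deposit the JPY at 5.73%, and buy CZK forward at 5.3517 to cover the loan.
Arbitrage profit = |1,256,708,938.73 − 1,271,806,329.63| = JPY 15,097,391.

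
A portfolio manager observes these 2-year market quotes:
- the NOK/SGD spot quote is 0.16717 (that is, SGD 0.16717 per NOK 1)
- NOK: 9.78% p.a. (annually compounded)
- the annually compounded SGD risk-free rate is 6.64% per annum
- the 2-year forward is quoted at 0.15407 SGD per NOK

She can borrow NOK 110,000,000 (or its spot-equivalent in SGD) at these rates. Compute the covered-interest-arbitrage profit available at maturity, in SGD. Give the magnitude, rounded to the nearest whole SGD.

SGD 487,022

T = 2 years.
Keep in NOK, deliver into the forward: 110,000,000·1.20516484·0.15407 = SGD 20,424,772.16.
Swap to SGD now, deposit: 110,000,000·0.16717·1.13720896 = SGD 20,911,794.40.
The quoted forward undervalues NOK, so borrow NOK, convert to SGD at spot, deposit the SGD at 6.64%, and buy NOK forward at 0.15407 to cover the loan.
Profit = 20,911,794.40 − 20,424,772.16 = SGD 487,022.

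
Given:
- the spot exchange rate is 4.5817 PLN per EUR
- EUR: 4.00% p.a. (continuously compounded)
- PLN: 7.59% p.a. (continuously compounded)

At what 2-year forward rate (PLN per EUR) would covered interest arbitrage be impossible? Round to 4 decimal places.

4.9228

T = 2 years.
PLN growth factor: e^(0.0759×2) = 1.1639274.
EUR accumulates by e^(0.0400×2) = 1.0832871.
CIP: F = S · (grow PLN)/(grow EUR) = 4.5817 × 1.1639274/1.0832871 = 4.922763 PLN per EUR.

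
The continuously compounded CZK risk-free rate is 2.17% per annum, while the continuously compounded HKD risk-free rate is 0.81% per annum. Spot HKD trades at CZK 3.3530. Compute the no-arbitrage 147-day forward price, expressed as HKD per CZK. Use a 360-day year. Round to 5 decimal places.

T = 147/360 years.
CZK growth factor: e^(0.0217×147/360) = 1.0089002.
Growth of 1 HKD over T: e^(0.0081×147/360) = 1.003313.
CIP: F = S · (grow CZK)/(grow HKD) = 3.353 × 1.0089002/1.003313 = 3.371672 CZK per HKD.
Quoted the other way: 1/3.371672 = 0.29659 HKD per CZK.

0.29659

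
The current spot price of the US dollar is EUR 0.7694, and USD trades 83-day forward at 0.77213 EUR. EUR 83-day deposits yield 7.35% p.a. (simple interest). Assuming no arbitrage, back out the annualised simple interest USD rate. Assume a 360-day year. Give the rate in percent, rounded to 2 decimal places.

5.79%

T = 83/360 years.
By CIP, F/S equals the EUR-to-USD growth ratio: 0.77213/0.7694 = 1.0035482.
The EUR side grows by 1 + 0.0735×83/360 = 1.0169458.
Hence g_USD = 1.0133502.
(1.0133502 − 1)/T = 0.057904, i.e. 5.79%.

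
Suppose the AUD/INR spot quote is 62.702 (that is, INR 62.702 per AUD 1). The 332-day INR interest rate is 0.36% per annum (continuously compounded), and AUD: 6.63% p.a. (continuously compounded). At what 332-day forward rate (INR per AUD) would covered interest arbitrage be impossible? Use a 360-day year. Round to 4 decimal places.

59.1792

T = 332/360 years.
INR growth factor: e^(0.0036×332/360) = 1.00332552.
AUD accumulates by e^(0.0663×332/360) = 1.06305127.
Forward (INR per AUD) = 62.702 × 1.00332552 / 1.06305127 = 59.179193.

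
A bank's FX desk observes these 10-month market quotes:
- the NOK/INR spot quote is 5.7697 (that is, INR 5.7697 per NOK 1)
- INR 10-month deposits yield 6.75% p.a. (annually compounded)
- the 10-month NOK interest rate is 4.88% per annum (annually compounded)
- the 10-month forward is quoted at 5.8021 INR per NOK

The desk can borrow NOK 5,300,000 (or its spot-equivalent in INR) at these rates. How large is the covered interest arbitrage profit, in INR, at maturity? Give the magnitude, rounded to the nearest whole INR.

INR 293,387

T = 10/12 years.
Invest the NOK and cover forward: 5,300,000 × 1.0405043469 × 5.8021 = INR 31,996,684.44.
Convert at spot and invest in INR: 5,300,000 × 5.7697 × 1.0559416081 = INR 32,290,071.37.
The quoted forward undervalues NOK, so borrow NOK, convert to INR at spot, deposit the INR at 6.75%, and buy NOK forward at 5.8021 to cover the loan.
Arbitrage profit = |31,996,684.44 − 32,290,071.37| = INR 293,387.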